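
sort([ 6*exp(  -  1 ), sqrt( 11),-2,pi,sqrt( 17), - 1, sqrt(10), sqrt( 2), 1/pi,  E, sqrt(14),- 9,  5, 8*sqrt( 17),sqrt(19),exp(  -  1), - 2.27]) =[-9,  -  2.27, -2 , - 1, 1/pi, exp(-1), sqrt( 2 ),6*exp(- 1 ), E, pi, sqrt(10), sqrt( 11), sqrt( 14), sqrt ( 17), sqrt(19),5, 8 * sqrt( 17) ]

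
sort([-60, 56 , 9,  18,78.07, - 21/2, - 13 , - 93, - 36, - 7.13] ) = [-93, - 60,-36,  -  13,-21/2, - 7.13 , 9 , 18 , 56 , 78.07] 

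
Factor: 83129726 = 2^1*41564863^1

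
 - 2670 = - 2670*1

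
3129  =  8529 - 5400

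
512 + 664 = 1176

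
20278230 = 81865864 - 61587634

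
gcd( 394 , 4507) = 1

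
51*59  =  3009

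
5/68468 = 5/68468 = 0.00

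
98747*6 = 592482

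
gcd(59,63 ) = 1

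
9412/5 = 9412/5 = 1882.40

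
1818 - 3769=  - 1951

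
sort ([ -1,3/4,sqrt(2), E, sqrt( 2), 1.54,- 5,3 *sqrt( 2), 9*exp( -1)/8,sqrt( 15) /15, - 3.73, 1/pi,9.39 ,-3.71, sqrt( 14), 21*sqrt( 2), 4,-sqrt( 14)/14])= [-5, - 3.73, - 3.71,-1,- sqrt( 14)/14, sqrt( 15)/15, 1/pi, 9 * exp( - 1)/8, 3/4, sqrt (2 ),sqrt( 2), 1.54 , E, sqrt(14), 4,  3*sqrt( 2 ),9.39 , 21*sqrt( 2 )]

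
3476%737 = 528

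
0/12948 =0 = 0.00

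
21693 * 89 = 1930677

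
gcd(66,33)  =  33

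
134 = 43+91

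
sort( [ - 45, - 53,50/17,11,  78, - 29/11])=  [  -  53,-45, - 29/11, 50/17, 11, 78] 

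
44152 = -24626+68778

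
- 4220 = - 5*844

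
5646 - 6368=-722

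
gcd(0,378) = 378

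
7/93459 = 7/93459 = 0.00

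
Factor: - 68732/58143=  - 2^2*3^( - 1)* 17183^1*19381^( - 1) 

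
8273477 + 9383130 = 17656607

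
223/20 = 223/20 = 11.15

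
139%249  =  139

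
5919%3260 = 2659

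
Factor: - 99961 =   -  99961^1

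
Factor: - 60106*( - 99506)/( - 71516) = -11^1*19^(-1)*41^1*733^1 *941^( - 1)*4523^1=- 1495226909/17879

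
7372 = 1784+5588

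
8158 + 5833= 13991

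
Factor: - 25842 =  - 2^1*3^1 * 59^1* 73^1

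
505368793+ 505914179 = 1011282972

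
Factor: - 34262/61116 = - 2^(-1 )*3^( -1)*11^( - 1)*37^1 = - 37/66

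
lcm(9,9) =9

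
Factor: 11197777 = 67^1*97^1*1723^1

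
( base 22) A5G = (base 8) 11546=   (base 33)4IG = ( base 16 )1366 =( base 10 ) 4966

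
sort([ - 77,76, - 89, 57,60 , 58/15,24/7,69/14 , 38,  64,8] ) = [-89, - 77,24/7,58/15, 69/14, 8,38, 57,60,  64, 76] 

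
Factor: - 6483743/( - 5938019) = 7^1 *31^( -1)*37^( - 1)* 167^(-1)*29879^1 = 209153/191549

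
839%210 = 209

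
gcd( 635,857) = 1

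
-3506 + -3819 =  - 7325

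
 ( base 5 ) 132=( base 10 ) 42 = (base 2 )101010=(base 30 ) 1C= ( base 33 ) 19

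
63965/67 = 63965/67 = 954.70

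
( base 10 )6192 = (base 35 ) 51W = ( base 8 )14060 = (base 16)1830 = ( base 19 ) h2h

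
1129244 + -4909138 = -3779894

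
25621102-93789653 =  - 68168551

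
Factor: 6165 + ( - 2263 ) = 2^1*1951^1 = 3902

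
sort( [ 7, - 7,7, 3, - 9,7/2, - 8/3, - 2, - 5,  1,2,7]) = [-9 , - 7, - 5, - 8/3, - 2,1,  2 , 3,  7/2, 7, 7,7]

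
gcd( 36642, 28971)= 3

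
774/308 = 2 + 79/154 = 2.51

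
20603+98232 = 118835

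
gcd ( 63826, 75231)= 1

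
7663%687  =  106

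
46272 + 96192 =142464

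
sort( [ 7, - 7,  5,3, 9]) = [  -  7,3,5,7,  9]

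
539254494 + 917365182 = 1456619676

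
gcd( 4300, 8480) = 20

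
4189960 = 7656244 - 3466284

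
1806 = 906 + 900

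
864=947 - 83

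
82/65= 1 + 17/65 = 1.26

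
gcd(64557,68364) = 81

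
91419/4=22854  +  3/4 = 22854.75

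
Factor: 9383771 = 9383771^1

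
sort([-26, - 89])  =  [ - 89, - 26 ]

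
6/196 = 3/98=0.03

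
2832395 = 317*8935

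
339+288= 627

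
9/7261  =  9/7261 = 0.00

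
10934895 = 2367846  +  8567049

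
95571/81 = 10619/9 = 1179.89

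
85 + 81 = 166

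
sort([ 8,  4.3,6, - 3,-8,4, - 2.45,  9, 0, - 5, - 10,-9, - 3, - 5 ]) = [ - 10,-9, - 8, - 5,  -  5,  -  3, - 3, - 2.45,0, 4,  4.3, 6,  8,  9]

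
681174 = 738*923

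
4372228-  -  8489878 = 12862106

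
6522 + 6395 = 12917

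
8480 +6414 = 14894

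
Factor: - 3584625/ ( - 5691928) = 2^( - 3)*3^1*5^3*11^1*71^ ( - 1 )*79^1*911^( - 1 ) = 325875/517448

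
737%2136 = 737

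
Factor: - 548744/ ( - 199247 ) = 2^3*7^1*41^1*239^1 * 199247^( - 1 )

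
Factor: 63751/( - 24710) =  - 2^( - 1)*5^ ( - 1)*7^ (-1 ) * 37^1*353^( - 1 )*1723^1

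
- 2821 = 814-3635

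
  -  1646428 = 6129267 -7775695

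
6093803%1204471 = 71448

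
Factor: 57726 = 2^1*3^3*1069^1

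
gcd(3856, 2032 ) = 16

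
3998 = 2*1999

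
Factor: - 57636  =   - 2^2*3^2*1601^1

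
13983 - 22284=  - 8301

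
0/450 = 0 = 0.00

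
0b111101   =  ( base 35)1q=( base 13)49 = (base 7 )115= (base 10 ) 61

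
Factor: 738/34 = 3^2*17^( - 1)*41^1 = 369/17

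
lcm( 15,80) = 240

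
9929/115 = 86 + 39/115=86.34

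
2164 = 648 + 1516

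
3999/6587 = 3999/6587 = 0.61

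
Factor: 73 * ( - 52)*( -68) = 258128 = 2^4 * 13^1*17^1*73^1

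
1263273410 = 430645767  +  832627643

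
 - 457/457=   -  1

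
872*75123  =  65507256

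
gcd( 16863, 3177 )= 3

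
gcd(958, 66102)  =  958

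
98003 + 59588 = 157591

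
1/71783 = 1/71783= 0.00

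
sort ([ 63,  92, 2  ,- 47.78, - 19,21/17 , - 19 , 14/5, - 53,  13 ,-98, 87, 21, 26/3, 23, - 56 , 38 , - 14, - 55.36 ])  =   [ - 98, - 56, - 55.36, - 53, - 47.78,-19,-19, - 14,21/17,2,14/5,26/3, 13, 21,  23,38, 63, 87,92 ] 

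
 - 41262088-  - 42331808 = 1069720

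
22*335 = 7370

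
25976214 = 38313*678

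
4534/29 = 4534/29=156.34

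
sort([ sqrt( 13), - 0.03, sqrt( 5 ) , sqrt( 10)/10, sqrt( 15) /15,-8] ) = [ - 8,-0.03, sqrt(15)/15,sqrt(10 )/10,sqrt( 5 ),sqrt( 13 )]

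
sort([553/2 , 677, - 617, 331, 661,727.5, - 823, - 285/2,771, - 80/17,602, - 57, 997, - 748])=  [ - 823,  -  748,-617, - 285/2,-57, - 80/17, 553/2, 331, 602, 661 , 677,  727.5,771,997]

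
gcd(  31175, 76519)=1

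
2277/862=2277/862 = 2.64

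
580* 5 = 2900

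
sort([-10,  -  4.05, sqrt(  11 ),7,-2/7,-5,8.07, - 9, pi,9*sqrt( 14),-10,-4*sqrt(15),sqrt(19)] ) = [  -  4*sqrt(15), - 10, - 10, - 9, - 5,- 4.05,-2/7,pi, sqrt(11 ), sqrt( 19 ) , 7, 8.07,  9*sqrt(14)]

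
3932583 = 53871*73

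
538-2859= - 2321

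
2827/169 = 16+123/169 = 16.73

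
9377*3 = 28131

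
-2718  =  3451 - 6169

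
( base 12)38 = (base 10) 44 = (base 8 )54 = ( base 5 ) 134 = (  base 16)2c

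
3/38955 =1/12985 = 0.00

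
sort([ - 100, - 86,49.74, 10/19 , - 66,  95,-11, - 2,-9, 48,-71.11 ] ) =[ - 100, - 86, - 71.11 , - 66 ,  -  11 , - 9, - 2,10/19, 48,49.74, 95 ]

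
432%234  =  198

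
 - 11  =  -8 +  - 3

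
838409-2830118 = - 1991709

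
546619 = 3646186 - 3099567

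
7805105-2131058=5674047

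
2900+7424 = 10324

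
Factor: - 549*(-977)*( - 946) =  -  2^1*3^2*11^1 * 43^1*61^1*977^1 = - 507408858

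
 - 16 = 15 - 31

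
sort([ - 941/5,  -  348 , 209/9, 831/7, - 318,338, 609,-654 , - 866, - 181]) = [ -866 ,-654, - 348,  -  318,  -  941/5, -181, 209/9, 831/7  ,  338,  609]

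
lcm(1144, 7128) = 92664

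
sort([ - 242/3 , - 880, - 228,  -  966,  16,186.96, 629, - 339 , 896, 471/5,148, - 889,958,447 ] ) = [ - 966 , - 889, - 880, - 339, - 228, - 242/3,16,471/5,148, 186.96, 447,629, 896, 958 ]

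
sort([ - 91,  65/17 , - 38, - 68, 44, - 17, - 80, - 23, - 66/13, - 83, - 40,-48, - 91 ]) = [ - 91, - 91, - 83, - 80, - 68, - 48, - 40, - 38, - 23, - 17,- 66/13, 65/17, 44] 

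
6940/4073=6940/4073 = 1.70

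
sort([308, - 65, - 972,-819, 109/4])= [ - 972, - 819, - 65,  109/4, 308]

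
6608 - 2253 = 4355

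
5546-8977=- 3431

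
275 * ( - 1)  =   -275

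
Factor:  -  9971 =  - 13^2*59^1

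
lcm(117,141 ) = 5499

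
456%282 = 174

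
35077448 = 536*65443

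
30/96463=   30/96463 = 0.00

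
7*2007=14049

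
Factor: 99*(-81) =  - 8019 = -3^6*11^1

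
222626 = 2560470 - 2337844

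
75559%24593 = 1780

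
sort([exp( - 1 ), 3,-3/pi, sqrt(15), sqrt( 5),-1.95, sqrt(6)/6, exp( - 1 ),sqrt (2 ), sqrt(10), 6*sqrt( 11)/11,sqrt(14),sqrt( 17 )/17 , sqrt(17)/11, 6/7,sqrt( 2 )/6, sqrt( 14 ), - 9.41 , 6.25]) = [-9.41 , - 1.95, - 3/pi,sqrt( 2)/6, sqrt( 17 ) /17, exp( - 1 ), exp( - 1 ), sqrt( 17)/11, sqrt(6)/6, 6/7,sqrt( 2),6 * sqrt (11)/11, sqrt(5), 3,sqrt(10), sqrt( 14 ), sqrt( 14 ) , sqrt(15) , 6.25] 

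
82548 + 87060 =169608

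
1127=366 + 761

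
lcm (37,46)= 1702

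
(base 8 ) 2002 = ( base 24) 1ii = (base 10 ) 1026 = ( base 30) 146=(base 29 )16B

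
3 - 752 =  - 749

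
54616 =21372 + 33244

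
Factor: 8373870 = 2^1 * 3^2*5^1*19^1* 59^1*83^1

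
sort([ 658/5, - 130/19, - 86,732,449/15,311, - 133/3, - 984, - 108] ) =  [ - 984, - 108, - 86, - 133/3,-130/19,449/15,658/5,311, 732]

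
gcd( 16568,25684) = 4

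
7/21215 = 7/21215 = 0.00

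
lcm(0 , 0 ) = 0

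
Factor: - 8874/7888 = -9/8 = - 2^( - 3) * 3^2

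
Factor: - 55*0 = 0^1= 0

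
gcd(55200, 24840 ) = 2760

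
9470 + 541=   10011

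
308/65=308/65= 4.74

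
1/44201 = 1/44201 = 0.00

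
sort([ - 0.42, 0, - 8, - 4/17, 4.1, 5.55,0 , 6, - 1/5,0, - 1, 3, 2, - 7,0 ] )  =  [ - 8 , - 7, - 1, - 0.42, - 4/17, - 1/5 , 0, 0, 0, 0, 2, 3,4.1,5.55,6]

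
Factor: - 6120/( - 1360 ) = 2^( - 1 )*3^2 = 9/2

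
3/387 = 1/129 = 0.01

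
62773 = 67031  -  4258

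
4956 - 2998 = 1958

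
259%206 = 53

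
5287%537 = 454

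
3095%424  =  127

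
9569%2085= 1229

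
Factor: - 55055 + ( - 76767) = - 2^1*19^1*3469^1 = - 131822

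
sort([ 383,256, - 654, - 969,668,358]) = [ - 969, - 654, 256, 358, 383,668 ]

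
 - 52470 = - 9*5830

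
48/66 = 8/11 = 0.73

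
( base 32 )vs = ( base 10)1020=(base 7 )2655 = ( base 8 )1774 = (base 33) uu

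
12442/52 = 239 + 7/26 =239.27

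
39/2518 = 39/2518 = 0.02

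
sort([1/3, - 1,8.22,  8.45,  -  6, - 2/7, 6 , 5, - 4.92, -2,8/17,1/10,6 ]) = [ - 6, - 4.92, - 2,-1, - 2/7, 1/10,1/3, 8/17,5, 6, 6, 8.22,8.45] 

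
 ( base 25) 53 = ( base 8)200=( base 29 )4C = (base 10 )128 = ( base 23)5D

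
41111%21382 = 19729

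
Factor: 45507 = 3^1 * 7^1 * 11^1*197^1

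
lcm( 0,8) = 0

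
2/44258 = 1/22129 = 0.00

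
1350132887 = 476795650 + 873337237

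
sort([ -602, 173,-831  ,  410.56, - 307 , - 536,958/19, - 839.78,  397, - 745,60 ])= [ - 839.78,-831, - 745,-602,-536, - 307, 958/19,60,173,397 , 410.56 ]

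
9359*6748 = 63154532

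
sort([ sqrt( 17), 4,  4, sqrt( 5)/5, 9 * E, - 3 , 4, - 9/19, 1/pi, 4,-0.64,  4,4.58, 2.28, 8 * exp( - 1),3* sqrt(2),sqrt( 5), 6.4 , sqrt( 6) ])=[-3, - 0.64, - 9/19, 1/pi,sqrt( 5 )/5, sqrt(5 ),2.28,sqrt( 6),8  *exp(-1 ),4 , 4,4, 4, 4,sqrt( 17 ), 3*sqrt( 2 ),4.58,6.4 , 9*E]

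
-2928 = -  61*48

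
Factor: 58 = 2^1*29^1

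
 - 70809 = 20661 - 91470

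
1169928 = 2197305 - 1027377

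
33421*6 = 200526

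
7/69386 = 7/69386 = 0.00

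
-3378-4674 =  -8052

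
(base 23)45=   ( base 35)2r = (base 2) 1100001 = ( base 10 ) 97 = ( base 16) 61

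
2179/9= 242 + 1/9=242.11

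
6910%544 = 382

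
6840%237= 204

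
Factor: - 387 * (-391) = 3^2 * 17^1*23^1* 43^1  =  151317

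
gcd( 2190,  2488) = 2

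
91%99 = 91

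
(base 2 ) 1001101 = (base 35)27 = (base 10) 77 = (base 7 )140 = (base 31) 2F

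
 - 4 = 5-9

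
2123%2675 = 2123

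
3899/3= 1299+2/3   =  1299.67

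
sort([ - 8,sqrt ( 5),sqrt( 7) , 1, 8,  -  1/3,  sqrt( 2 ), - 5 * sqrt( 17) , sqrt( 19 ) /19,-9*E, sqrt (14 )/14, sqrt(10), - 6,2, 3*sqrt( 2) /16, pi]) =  [ - 9*E, - 5*sqrt( 17), - 8, - 6,  -  1/3, sqrt( 19)/19 , 3*sqrt( 2)/16,sqrt( 14) /14, 1 , sqrt(2), 2,sqrt( 5), sqrt(7),pi, sqrt( 10), 8] 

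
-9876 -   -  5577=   -  4299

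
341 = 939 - 598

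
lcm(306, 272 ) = 2448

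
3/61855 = 3/61855 =0.00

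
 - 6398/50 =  - 128 + 1/25 = -  127.96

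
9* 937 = 8433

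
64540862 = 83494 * 773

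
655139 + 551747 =1206886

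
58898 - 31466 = 27432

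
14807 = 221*67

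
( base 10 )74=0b1001010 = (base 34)26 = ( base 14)54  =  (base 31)2C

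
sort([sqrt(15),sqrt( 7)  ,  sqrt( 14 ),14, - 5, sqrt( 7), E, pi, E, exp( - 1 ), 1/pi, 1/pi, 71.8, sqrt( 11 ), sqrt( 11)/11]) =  [ - 5,sqrt(11 ) /11 , 1/pi, 1/pi, exp( - 1),sqrt( 7 ), sqrt(7), E,E,  pi, sqrt( 11),sqrt( 14), sqrt(15),14, 71.8]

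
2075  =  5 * 415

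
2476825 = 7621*325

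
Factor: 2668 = 2^2*23^1 * 29^1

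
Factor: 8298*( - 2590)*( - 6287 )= 2^2*3^2*5^1*7^1*37^1 * 461^1*6287^1 = 135119072340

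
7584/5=7584/5 = 1516.80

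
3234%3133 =101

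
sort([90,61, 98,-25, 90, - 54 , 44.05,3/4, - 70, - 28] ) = [ - 70, - 54,  -  28, - 25, 3/4,44.05,61, 90,90, 98 ] 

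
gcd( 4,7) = 1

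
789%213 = 150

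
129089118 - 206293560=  - 77204442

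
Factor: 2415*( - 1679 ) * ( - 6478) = 2^1 * 3^1 * 5^1 * 7^1* 23^2*41^1*73^1 * 79^1 = 26266897230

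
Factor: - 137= - 137^1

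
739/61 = 12  +  7/61 = 12.11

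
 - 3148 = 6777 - 9925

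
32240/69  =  32240/69  =  467.25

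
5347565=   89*60085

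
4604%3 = 2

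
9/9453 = 3/3151 = 0.00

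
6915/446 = 15 + 225/446 = 15.50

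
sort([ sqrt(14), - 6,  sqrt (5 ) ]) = [ - 6,sqrt(5 ),sqrt( 14)]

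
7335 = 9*815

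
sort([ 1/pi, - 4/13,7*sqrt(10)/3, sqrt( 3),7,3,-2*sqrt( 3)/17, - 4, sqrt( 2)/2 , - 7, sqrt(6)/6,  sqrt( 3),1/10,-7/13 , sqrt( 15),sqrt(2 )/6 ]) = [ - 7, - 4, - 7/13,-4/13,-2*sqrt( 3 ) /17,  1/10,sqrt(2)/6, 1/pi, sqrt(6 ) /6,sqrt(2)/2,sqrt( 3) , sqrt (3), 3,sqrt (15 ),7,7*sqrt(10)/3]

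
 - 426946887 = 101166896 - 528113783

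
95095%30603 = 3286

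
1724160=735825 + 988335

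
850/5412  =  425/2706 = 0.16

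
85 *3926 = 333710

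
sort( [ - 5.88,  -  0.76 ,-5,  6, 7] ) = [-5.88,-5, - 0.76, 6,7]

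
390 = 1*390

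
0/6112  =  0 =0.00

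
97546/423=97546/423 = 230.61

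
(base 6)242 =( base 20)4i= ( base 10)98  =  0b1100010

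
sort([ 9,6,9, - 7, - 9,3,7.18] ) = [-9,-7,3,  6,  7.18, 9, 9]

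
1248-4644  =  -3396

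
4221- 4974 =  - 753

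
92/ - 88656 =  - 23/22164 = -0.00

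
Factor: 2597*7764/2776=2^ ( - 1 )*3^1*7^2*53^1*347^( - 1)*647^1 = 5040777/694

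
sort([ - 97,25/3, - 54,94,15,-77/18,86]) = [ -97, -54, - 77/18 , 25/3,  15, 86, 94] 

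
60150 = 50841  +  9309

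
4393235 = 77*57055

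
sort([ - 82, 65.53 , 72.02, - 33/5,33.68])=[ - 82 , - 33/5, 33.68, 65.53 , 72.02] 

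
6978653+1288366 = 8267019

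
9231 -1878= 7353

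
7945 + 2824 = 10769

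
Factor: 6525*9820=64075500 = 2^2*3^2*5^3 * 29^1*491^1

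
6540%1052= 228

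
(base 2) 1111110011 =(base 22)21L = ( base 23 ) 1km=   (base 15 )476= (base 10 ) 1011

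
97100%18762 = 3290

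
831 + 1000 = 1831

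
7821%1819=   545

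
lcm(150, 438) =10950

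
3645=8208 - 4563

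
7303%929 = 800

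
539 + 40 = 579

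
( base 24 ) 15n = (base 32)mf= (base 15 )32E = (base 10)719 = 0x2cf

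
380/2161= 380/2161 = 0.18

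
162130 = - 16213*( - 10 ) 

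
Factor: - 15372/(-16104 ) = 21/22 = 2^ ( - 1) * 3^1*7^1*11^( - 1)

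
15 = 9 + 6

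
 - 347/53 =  - 7+24/53 = -6.55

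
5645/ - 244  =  -24+ 211/244= -23.14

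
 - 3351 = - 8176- - 4825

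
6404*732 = 4687728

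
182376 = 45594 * 4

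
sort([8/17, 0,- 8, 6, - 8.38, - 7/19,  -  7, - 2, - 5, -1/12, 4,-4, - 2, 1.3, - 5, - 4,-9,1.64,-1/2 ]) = [-9,-8.38,-8, - 7, - 5, - 5,  -  4, - 4, - 2, - 2,  -  1/2, - 7/19,-1/12,  0,8/17 , 1.3,1.64, 4, 6]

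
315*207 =65205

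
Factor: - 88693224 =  - 2^3*3^1*3695551^1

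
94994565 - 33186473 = 61808092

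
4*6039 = 24156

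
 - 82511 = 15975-98486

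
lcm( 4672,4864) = 355072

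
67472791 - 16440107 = 51032684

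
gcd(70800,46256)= 944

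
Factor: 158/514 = 79/257 = 79^1*257^ ( - 1)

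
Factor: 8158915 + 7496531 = 15655446 = 2^1*3^2*869747^1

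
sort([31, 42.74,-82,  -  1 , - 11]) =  [  -  82, - 11,-1,  31,42.74]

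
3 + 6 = 9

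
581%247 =87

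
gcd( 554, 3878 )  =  554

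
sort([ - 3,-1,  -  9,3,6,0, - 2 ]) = [ - 9,  -  3, - 2,-1, 0,3,6]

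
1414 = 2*707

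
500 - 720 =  - 220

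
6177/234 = 2059/78 = 26.40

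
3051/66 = 46+5/22 = 46.23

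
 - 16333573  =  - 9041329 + -7292244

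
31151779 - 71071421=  - 39919642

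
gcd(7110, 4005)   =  45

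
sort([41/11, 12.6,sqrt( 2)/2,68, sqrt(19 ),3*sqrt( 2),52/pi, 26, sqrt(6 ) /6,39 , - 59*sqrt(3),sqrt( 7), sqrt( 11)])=[ - 59*sqrt( 3),sqrt(6)/6, sqrt(2)/2, sqrt(7), sqrt( 11),41/11, 3*sqrt( 2), sqrt( 19), 12.6,52/pi, 26,39, 68 ]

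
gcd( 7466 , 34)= 2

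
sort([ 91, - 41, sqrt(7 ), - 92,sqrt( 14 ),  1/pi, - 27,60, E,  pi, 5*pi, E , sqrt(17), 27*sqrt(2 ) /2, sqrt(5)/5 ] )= [ - 92,  -  41, -27, 1/pi,sqrt( 5) /5,sqrt(7), E,E, pi, sqrt( 14),sqrt(17),5*pi, 27*sqrt( 2) /2, 60, 91] 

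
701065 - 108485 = 592580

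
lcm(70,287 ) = 2870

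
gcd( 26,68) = 2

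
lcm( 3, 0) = 0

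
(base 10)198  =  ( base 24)86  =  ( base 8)306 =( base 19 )a8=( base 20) 9I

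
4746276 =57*83268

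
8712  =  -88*(- 99) 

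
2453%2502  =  2453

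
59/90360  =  59/90360 = 0.00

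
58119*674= 39172206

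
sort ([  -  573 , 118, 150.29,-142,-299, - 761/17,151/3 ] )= [ - 573,-299 , - 142, - 761/17  ,  151/3, 118, 150.29 ] 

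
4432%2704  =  1728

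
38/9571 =38/9571   =  0.00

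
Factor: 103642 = 2^1*7^1*11^1*  673^1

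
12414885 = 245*50673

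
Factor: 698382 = 2^1*3^6 * 479^1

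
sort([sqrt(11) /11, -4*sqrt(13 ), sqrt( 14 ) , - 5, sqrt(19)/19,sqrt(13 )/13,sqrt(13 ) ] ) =[ - 4*sqrt( 13 ),-5 , sqrt( 19)/19,sqrt( 13 )/13,  sqrt(11 ) /11, sqrt (13), sqrt( 14 )]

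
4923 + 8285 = 13208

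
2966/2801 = 2966/2801 = 1.06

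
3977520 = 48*82865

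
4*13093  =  52372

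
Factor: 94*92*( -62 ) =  - 2^4 * 23^1*31^1*47^1 = - 536176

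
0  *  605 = 0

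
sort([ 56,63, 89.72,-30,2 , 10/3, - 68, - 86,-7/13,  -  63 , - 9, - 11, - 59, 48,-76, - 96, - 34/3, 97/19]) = [ -96 , -86, - 76,-68, - 63, -59, - 30,- 34/3, - 11 ,-9, - 7/13, 2, 10/3, 97/19  ,  48 , 56,63,  89.72]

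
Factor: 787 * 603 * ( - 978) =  - 2^1*3^3 * 67^1*163^1*787^1 = - 464120658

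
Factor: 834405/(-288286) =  - 2^ (-1 ) * 3^1*5^1*11^1*13^1 * 17^ ( - 1 )* 61^( - 1 )* 139^( - 1 )*389^1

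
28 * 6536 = 183008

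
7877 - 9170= - 1293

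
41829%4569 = 708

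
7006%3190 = 626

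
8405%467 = 466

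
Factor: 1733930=2^1*5^1*11^2*1433^1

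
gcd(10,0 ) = 10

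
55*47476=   2611180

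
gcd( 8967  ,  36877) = 1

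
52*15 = 780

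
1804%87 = 64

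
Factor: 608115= 3^1 * 5^1*71^1 * 571^1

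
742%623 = 119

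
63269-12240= 51029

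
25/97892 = 25/97892 = 0.00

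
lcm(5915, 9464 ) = 47320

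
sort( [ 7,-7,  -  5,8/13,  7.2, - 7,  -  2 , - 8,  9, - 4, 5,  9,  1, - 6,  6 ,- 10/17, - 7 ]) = [ - 8,- 7, - 7,-7, - 6, - 5, - 4, - 2, - 10/17, 8/13,1,5, 6,7 , 7.2,9,9 ]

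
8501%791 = 591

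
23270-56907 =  - 33637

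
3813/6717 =1271/2239=0.57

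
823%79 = 33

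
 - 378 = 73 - 451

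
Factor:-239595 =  - 3^1*5^1*15973^1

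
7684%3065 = 1554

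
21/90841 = 21/90841 = 0.00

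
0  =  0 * 743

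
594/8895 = 198/2965 = 0.07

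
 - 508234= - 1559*326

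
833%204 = 17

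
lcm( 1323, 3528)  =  10584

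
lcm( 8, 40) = 40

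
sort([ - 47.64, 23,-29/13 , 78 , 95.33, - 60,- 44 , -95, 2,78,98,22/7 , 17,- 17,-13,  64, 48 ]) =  [ - 95, - 60, - 47.64, - 44, - 17, - 13, - 29/13, 2, 22/7,17,23 , 48,64,  78,78,  95.33, 98] 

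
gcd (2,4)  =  2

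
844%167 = 9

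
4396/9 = 488+4/9= 488.44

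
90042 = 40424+49618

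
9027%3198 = 2631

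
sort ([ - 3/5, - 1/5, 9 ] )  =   [-3/5,-1/5, 9 ]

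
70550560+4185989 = 74736549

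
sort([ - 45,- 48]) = [- 48  ,  -  45 ]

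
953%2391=953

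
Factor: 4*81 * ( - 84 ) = - 2^4*3^5*7^1=- 27216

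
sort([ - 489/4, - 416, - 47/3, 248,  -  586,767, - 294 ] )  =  [ - 586, - 416,- 294 , - 489/4, - 47/3,248,  767]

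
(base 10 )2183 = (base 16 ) 887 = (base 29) 2H8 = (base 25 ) 3C8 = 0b100010000111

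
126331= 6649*19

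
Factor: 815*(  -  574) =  - 467810 = - 2^1*5^1 * 7^1*41^1*163^1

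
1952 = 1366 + 586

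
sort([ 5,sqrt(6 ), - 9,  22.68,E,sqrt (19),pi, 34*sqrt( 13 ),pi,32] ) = [ - 9,sqrt(6),E,  pi, pi,  sqrt( 19),5,22.68, 32,34*sqrt( 13) ] 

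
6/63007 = 6/63007 =0.00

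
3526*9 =31734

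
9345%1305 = 210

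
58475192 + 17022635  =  75497827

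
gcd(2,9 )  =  1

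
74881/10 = 7488 + 1/10 = 7488.10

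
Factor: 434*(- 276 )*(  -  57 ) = 2^3 * 3^2*7^1 * 19^1*23^1*31^1 = 6827688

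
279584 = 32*8737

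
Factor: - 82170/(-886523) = 90/971  =  2^1 * 3^2*5^1*971^( - 1) 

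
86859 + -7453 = 79406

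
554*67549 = 37422146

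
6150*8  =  49200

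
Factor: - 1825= - 5^2 * 73^1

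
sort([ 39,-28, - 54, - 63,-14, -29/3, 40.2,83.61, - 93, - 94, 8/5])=[ - 94, - 93,  -  63, - 54,  -  28, - 14, - 29/3,  8/5, 39, 40.2, 83.61]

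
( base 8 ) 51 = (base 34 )17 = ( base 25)1g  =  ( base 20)21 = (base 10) 41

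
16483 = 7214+9269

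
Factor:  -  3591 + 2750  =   - 841 = - 29^2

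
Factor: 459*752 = 2^4*3^3* 17^1*47^1 = 345168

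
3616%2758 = 858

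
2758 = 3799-1041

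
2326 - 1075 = 1251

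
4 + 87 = 91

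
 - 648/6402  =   - 108/1067= - 0.10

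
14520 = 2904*5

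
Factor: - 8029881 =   -  3^3 * 297403^1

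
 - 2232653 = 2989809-5222462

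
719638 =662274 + 57364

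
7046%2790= 1466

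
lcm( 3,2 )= 6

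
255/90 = 2  +  5/6 = 2.83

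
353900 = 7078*50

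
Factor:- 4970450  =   - 2^1*5^2*99409^1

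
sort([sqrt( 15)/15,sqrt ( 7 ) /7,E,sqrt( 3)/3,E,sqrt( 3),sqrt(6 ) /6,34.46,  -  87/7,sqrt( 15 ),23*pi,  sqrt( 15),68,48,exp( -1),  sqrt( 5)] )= [ - 87/7, sqrt(15 )/15 , exp( - 1),  sqrt(7)/7,sqrt( 6 ) /6,  sqrt( 3 ) /3,  sqrt(3), sqrt ( 5),E, E,  sqrt( 15),  sqrt (15),34.46, 48,68,  23*pi ]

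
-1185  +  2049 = 864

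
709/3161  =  709/3161 = 0.22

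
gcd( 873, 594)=9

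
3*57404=172212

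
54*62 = 3348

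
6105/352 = 17  +  11/32 = 17.34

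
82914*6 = 497484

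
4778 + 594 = 5372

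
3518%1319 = 880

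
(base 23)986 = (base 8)11527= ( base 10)4951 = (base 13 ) 233b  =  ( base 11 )37a1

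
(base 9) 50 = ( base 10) 45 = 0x2D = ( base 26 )1J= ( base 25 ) 1k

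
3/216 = 1/72 = 0.01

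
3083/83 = 37 + 12/83  =  37.14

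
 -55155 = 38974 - 94129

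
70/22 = 3 + 2/11 = 3.18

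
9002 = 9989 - 987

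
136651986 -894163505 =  - 757511519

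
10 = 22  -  12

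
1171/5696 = 1171/5696 = 0.21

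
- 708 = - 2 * 354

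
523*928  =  485344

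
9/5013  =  1/557 = 0.00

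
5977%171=163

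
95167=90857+4310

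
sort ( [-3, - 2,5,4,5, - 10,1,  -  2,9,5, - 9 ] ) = [ - 10, - 9, - 3, - 2, - 2, 1,4,5,5 , 5,9 ]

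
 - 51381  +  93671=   42290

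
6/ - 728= - 1 + 361/364 = - 0.01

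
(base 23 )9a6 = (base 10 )4997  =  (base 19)dg0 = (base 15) 1732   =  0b1001110000101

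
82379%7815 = 4229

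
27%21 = 6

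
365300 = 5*73060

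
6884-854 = 6030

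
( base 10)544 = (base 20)174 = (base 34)g0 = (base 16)220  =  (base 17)1f0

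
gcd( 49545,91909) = 1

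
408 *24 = 9792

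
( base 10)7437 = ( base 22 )f81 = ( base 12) 4379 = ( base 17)18C8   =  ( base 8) 16415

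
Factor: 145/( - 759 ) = - 3^( - 1 )*5^1 *11^(-1)*23^( - 1)* 29^1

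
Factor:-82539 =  - 3^4  *  1019^1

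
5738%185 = 3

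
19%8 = 3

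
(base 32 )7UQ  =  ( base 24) E3I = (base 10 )8154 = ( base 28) AB6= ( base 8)17732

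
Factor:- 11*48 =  - 2^4*3^1*11^1 = -528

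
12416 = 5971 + 6445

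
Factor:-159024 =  - 2^4*3^1*3313^1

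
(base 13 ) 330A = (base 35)5s3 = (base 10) 7108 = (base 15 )218D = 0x1bc4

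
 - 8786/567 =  - 16 +286/567 = -15.50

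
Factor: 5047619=937^1*5387^1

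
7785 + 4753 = 12538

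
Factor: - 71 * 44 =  - 2^2 *11^1 *71^1  =  - 3124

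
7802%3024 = 1754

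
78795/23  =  78795/23  =  3425.87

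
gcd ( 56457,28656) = 9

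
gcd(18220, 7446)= 2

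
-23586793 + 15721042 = - 7865751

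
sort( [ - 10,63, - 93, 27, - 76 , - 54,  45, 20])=[ - 93, - 76, - 54, - 10, 20, 27, 45 , 63] 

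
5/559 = 5/559 = 0.01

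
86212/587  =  146 + 510/587 = 146.87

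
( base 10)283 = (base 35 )83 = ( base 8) 433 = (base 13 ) 18a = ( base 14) 163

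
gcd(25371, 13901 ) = 1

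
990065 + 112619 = 1102684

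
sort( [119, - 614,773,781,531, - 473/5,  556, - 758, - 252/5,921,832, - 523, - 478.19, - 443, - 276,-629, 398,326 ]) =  [  -  758, - 629, - 614 , - 523,- 478.19, - 443,-276, - 473/5, - 252/5, 119,  326 , 398, 531, 556,773, 781, 832,921 ]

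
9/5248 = 9/5248 = 0.00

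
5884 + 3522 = 9406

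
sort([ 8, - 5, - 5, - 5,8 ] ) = [ - 5, -5,- 5,8, 8] 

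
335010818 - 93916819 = 241093999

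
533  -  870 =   -  337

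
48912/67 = 48912/67 =730.03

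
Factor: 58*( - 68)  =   - 2^3* 17^1 * 29^1=   - 3944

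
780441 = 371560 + 408881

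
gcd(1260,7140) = 420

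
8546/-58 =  - 4273/29  =  -  147.34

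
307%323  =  307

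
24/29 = 24/29=0.83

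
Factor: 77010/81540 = 2^( - 1)*3^( - 2 )*17^1   =  17/18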